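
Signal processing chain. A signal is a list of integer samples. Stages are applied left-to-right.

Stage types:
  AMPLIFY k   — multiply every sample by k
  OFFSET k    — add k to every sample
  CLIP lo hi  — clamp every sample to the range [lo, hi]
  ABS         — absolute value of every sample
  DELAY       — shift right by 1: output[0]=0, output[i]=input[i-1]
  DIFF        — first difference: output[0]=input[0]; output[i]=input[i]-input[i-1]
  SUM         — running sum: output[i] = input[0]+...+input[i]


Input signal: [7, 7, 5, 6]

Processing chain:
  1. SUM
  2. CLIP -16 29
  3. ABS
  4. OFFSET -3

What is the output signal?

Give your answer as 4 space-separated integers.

Answer: 4 11 16 22

Derivation:
Input: [7, 7, 5, 6]
Stage 1 (SUM): sum[0..0]=7, sum[0..1]=14, sum[0..2]=19, sum[0..3]=25 -> [7, 14, 19, 25]
Stage 2 (CLIP -16 29): clip(7,-16,29)=7, clip(14,-16,29)=14, clip(19,-16,29)=19, clip(25,-16,29)=25 -> [7, 14, 19, 25]
Stage 3 (ABS): |7|=7, |14|=14, |19|=19, |25|=25 -> [7, 14, 19, 25]
Stage 4 (OFFSET -3): 7+-3=4, 14+-3=11, 19+-3=16, 25+-3=22 -> [4, 11, 16, 22]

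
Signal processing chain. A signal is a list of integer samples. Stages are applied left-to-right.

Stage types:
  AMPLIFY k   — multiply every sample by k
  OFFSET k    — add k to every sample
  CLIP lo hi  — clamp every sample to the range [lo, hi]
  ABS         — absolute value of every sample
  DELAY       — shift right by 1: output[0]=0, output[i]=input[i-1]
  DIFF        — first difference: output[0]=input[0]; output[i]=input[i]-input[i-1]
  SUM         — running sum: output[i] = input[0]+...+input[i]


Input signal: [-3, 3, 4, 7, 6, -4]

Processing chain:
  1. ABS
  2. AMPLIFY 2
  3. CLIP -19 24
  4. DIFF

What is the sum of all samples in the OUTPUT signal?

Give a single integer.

Input: [-3, 3, 4, 7, 6, -4]
Stage 1 (ABS): |-3|=3, |3|=3, |4|=4, |7|=7, |6|=6, |-4|=4 -> [3, 3, 4, 7, 6, 4]
Stage 2 (AMPLIFY 2): 3*2=6, 3*2=6, 4*2=8, 7*2=14, 6*2=12, 4*2=8 -> [6, 6, 8, 14, 12, 8]
Stage 3 (CLIP -19 24): clip(6,-19,24)=6, clip(6,-19,24)=6, clip(8,-19,24)=8, clip(14,-19,24)=14, clip(12,-19,24)=12, clip(8,-19,24)=8 -> [6, 6, 8, 14, 12, 8]
Stage 4 (DIFF): s[0]=6, 6-6=0, 8-6=2, 14-8=6, 12-14=-2, 8-12=-4 -> [6, 0, 2, 6, -2, -4]
Output sum: 8

Answer: 8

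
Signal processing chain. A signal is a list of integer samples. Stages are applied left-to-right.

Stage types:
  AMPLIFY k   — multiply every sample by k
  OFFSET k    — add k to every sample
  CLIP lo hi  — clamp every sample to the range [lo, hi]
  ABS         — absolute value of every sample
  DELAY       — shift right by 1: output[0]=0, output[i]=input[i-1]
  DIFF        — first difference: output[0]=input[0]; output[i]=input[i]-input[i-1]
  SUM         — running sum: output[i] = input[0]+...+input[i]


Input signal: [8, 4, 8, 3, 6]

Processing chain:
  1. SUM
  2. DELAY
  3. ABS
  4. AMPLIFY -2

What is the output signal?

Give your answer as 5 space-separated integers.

Answer: 0 -16 -24 -40 -46

Derivation:
Input: [8, 4, 8, 3, 6]
Stage 1 (SUM): sum[0..0]=8, sum[0..1]=12, sum[0..2]=20, sum[0..3]=23, sum[0..4]=29 -> [8, 12, 20, 23, 29]
Stage 2 (DELAY): [0, 8, 12, 20, 23] = [0, 8, 12, 20, 23] -> [0, 8, 12, 20, 23]
Stage 3 (ABS): |0|=0, |8|=8, |12|=12, |20|=20, |23|=23 -> [0, 8, 12, 20, 23]
Stage 4 (AMPLIFY -2): 0*-2=0, 8*-2=-16, 12*-2=-24, 20*-2=-40, 23*-2=-46 -> [0, -16, -24, -40, -46]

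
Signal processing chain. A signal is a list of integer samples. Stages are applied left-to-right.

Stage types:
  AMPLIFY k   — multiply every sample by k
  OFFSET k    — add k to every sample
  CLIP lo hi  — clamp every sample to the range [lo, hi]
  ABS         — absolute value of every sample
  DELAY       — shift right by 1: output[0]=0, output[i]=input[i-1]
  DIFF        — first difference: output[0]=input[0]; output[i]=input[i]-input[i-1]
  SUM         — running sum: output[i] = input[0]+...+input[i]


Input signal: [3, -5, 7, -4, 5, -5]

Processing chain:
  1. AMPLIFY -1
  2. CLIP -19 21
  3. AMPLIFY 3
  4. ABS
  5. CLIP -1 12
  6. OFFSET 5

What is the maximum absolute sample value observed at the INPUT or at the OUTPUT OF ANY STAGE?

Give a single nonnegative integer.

Input: [3, -5, 7, -4, 5, -5] (max |s|=7)
Stage 1 (AMPLIFY -1): 3*-1=-3, -5*-1=5, 7*-1=-7, -4*-1=4, 5*-1=-5, -5*-1=5 -> [-3, 5, -7, 4, -5, 5] (max |s|=7)
Stage 2 (CLIP -19 21): clip(-3,-19,21)=-3, clip(5,-19,21)=5, clip(-7,-19,21)=-7, clip(4,-19,21)=4, clip(-5,-19,21)=-5, clip(5,-19,21)=5 -> [-3, 5, -7, 4, -5, 5] (max |s|=7)
Stage 3 (AMPLIFY 3): -3*3=-9, 5*3=15, -7*3=-21, 4*3=12, -5*3=-15, 5*3=15 -> [-9, 15, -21, 12, -15, 15] (max |s|=21)
Stage 4 (ABS): |-9|=9, |15|=15, |-21|=21, |12|=12, |-15|=15, |15|=15 -> [9, 15, 21, 12, 15, 15] (max |s|=21)
Stage 5 (CLIP -1 12): clip(9,-1,12)=9, clip(15,-1,12)=12, clip(21,-1,12)=12, clip(12,-1,12)=12, clip(15,-1,12)=12, clip(15,-1,12)=12 -> [9, 12, 12, 12, 12, 12] (max |s|=12)
Stage 6 (OFFSET 5): 9+5=14, 12+5=17, 12+5=17, 12+5=17, 12+5=17, 12+5=17 -> [14, 17, 17, 17, 17, 17] (max |s|=17)
Overall max amplitude: 21

Answer: 21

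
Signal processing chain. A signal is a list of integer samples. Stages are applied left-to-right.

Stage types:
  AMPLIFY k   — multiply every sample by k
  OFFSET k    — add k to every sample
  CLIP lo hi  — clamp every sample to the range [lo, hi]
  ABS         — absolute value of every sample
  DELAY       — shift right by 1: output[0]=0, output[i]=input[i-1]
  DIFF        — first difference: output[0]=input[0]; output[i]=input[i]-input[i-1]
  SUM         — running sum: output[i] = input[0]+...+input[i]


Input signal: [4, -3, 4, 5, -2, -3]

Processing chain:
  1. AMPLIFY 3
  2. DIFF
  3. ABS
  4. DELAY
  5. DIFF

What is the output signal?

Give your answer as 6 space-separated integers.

Answer: 0 12 9 0 -18 18

Derivation:
Input: [4, -3, 4, 5, -2, -3]
Stage 1 (AMPLIFY 3): 4*3=12, -3*3=-9, 4*3=12, 5*3=15, -2*3=-6, -3*3=-9 -> [12, -9, 12, 15, -6, -9]
Stage 2 (DIFF): s[0]=12, -9-12=-21, 12--9=21, 15-12=3, -6-15=-21, -9--6=-3 -> [12, -21, 21, 3, -21, -3]
Stage 3 (ABS): |12|=12, |-21|=21, |21|=21, |3|=3, |-21|=21, |-3|=3 -> [12, 21, 21, 3, 21, 3]
Stage 4 (DELAY): [0, 12, 21, 21, 3, 21] = [0, 12, 21, 21, 3, 21] -> [0, 12, 21, 21, 3, 21]
Stage 5 (DIFF): s[0]=0, 12-0=12, 21-12=9, 21-21=0, 3-21=-18, 21-3=18 -> [0, 12, 9, 0, -18, 18]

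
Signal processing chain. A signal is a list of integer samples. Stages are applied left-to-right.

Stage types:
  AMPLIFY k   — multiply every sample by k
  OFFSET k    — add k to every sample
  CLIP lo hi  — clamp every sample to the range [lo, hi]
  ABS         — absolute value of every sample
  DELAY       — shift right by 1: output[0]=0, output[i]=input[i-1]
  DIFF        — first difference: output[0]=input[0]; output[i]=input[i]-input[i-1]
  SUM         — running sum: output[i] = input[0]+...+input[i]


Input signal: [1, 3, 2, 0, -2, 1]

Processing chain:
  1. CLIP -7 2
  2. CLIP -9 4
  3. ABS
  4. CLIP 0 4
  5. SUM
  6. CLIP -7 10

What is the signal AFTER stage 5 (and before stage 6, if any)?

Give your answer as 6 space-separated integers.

Answer: 1 3 5 5 7 8

Derivation:
Input: [1, 3, 2, 0, -2, 1]
Stage 1 (CLIP -7 2): clip(1,-7,2)=1, clip(3,-7,2)=2, clip(2,-7,2)=2, clip(0,-7,2)=0, clip(-2,-7,2)=-2, clip(1,-7,2)=1 -> [1, 2, 2, 0, -2, 1]
Stage 2 (CLIP -9 4): clip(1,-9,4)=1, clip(2,-9,4)=2, clip(2,-9,4)=2, clip(0,-9,4)=0, clip(-2,-9,4)=-2, clip(1,-9,4)=1 -> [1, 2, 2, 0, -2, 1]
Stage 3 (ABS): |1|=1, |2|=2, |2|=2, |0|=0, |-2|=2, |1|=1 -> [1, 2, 2, 0, 2, 1]
Stage 4 (CLIP 0 4): clip(1,0,4)=1, clip(2,0,4)=2, clip(2,0,4)=2, clip(0,0,4)=0, clip(2,0,4)=2, clip(1,0,4)=1 -> [1, 2, 2, 0, 2, 1]
Stage 5 (SUM): sum[0..0]=1, sum[0..1]=3, sum[0..2]=5, sum[0..3]=5, sum[0..4]=7, sum[0..5]=8 -> [1, 3, 5, 5, 7, 8]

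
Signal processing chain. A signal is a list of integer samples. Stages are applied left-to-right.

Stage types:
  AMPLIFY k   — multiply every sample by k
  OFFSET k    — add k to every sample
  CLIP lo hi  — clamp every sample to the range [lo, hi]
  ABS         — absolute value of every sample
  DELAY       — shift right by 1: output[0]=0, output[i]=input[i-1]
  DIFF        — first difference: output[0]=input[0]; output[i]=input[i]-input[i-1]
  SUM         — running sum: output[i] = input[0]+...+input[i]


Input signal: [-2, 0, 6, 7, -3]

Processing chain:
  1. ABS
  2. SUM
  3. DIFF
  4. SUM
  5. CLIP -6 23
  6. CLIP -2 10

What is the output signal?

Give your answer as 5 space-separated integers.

Input: [-2, 0, 6, 7, -3]
Stage 1 (ABS): |-2|=2, |0|=0, |6|=6, |7|=7, |-3|=3 -> [2, 0, 6, 7, 3]
Stage 2 (SUM): sum[0..0]=2, sum[0..1]=2, sum[0..2]=8, sum[0..3]=15, sum[0..4]=18 -> [2, 2, 8, 15, 18]
Stage 3 (DIFF): s[0]=2, 2-2=0, 8-2=6, 15-8=7, 18-15=3 -> [2, 0, 6, 7, 3]
Stage 4 (SUM): sum[0..0]=2, sum[0..1]=2, sum[0..2]=8, sum[0..3]=15, sum[0..4]=18 -> [2, 2, 8, 15, 18]
Stage 5 (CLIP -6 23): clip(2,-6,23)=2, clip(2,-6,23)=2, clip(8,-6,23)=8, clip(15,-6,23)=15, clip(18,-6,23)=18 -> [2, 2, 8, 15, 18]
Stage 6 (CLIP -2 10): clip(2,-2,10)=2, clip(2,-2,10)=2, clip(8,-2,10)=8, clip(15,-2,10)=10, clip(18,-2,10)=10 -> [2, 2, 8, 10, 10]

Answer: 2 2 8 10 10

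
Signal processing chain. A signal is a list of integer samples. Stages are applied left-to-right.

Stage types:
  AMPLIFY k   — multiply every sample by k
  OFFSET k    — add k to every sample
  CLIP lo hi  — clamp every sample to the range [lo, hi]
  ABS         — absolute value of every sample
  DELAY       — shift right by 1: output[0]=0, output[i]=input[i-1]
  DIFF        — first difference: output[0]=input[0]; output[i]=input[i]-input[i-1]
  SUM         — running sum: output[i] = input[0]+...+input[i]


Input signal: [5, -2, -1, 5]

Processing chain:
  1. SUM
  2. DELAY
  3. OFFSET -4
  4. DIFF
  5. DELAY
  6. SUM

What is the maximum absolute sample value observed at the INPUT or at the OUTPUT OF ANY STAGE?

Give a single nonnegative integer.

Answer: 7

Derivation:
Input: [5, -2, -1, 5] (max |s|=5)
Stage 1 (SUM): sum[0..0]=5, sum[0..1]=3, sum[0..2]=2, sum[0..3]=7 -> [5, 3, 2, 7] (max |s|=7)
Stage 2 (DELAY): [0, 5, 3, 2] = [0, 5, 3, 2] -> [0, 5, 3, 2] (max |s|=5)
Stage 3 (OFFSET -4): 0+-4=-4, 5+-4=1, 3+-4=-1, 2+-4=-2 -> [-4, 1, -1, -2] (max |s|=4)
Stage 4 (DIFF): s[0]=-4, 1--4=5, -1-1=-2, -2--1=-1 -> [-4, 5, -2, -1] (max |s|=5)
Stage 5 (DELAY): [0, -4, 5, -2] = [0, -4, 5, -2] -> [0, -4, 5, -2] (max |s|=5)
Stage 6 (SUM): sum[0..0]=0, sum[0..1]=-4, sum[0..2]=1, sum[0..3]=-1 -> [0, -4, 1, -1] (max |s|=4)
Overall max amplitude: 7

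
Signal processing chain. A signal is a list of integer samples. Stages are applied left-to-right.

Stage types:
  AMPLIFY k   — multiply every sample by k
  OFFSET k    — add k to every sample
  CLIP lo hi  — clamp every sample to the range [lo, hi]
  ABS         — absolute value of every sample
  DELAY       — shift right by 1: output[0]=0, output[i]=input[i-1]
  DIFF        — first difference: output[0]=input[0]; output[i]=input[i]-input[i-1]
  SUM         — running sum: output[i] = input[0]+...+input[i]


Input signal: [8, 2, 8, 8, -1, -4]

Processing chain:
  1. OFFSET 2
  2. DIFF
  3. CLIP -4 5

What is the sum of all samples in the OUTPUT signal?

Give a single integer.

Input: [8, 2, 8, 8, -1, -4]
Stage 1 (OFFSET 2): 8+2=10, 2+2=4, 8+2=10, 8+2=10, -1+2=1, -4+2=-2 -> [10, 4, 10, 10, 1, -2]
Stage 2 (DIFF): s[0]=10, 4-10=-6, 10-4=6, 10-10=0, 1-10=-9, -2-1=-3 -> [10, -6, 6, 0, -9, -3]
Stage 3 (CLIP -4 5): clip(10,-4,5)=5, clip(-6,-4,5)=-4, clip(6,-4,5)=5, clip(0,-4,5)=0, clip(-9,-4,5)=-4, clip(-3,-4,5)=-3 -> [5, -4, 5, 0, -4, -3]
Output sum: -1

Answer: -1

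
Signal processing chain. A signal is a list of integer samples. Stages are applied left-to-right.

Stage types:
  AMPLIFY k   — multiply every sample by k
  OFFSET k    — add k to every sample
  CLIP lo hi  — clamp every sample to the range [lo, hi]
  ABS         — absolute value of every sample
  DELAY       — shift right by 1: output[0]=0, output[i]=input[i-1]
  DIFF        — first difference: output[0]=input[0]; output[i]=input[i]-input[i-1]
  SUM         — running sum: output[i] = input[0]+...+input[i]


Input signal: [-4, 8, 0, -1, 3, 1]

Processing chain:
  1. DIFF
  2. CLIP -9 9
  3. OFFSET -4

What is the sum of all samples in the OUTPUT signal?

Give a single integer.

Input: [-4, 8, 0, -1, 3, 1]
Stage 1 (DIFF): s[0]=-4, 8--4=12, 0-8=-8, -1-0=-1, 3--1=4, 1-3=-2 -> [-4, 12, -8, -1, 4, -2]
Stage 2 (CLIP -9 9): clip(-4,-9,9)=-4, clip(12,-9,9)=9, clip(-8,-9,9)=-8, clip(-1,-9,9)=-1, clip(4,-9,9)=4, clip(-2,-9,9)=-2 -> [-4, 9, -8, -1, 4, -2]
Stage 3 (OFFSET -4): -4+-4=-8, 9+-4=5, -8+-4=-12, -1+-4=-5, 4+-4=0, -2+-4=-6 -> [-8, 5, -12, -5, 0, -6]
Output sum: -26

Answer: -26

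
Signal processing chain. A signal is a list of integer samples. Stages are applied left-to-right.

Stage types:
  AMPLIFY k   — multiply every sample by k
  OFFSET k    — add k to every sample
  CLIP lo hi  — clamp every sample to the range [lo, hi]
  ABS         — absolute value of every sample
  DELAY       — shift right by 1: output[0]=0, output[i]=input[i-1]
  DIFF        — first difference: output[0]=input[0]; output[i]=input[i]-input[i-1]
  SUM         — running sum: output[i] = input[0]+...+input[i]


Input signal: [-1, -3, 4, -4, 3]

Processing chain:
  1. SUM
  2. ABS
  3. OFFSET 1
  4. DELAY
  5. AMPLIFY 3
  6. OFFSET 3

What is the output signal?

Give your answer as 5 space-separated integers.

Input: [-1, -3, 4, -4, 3]
Stage 1 (SUM): sum[0..0]=-1, sum[0..1]=-4, sum[0..2]=0, sum[0..3]=-4, sum[0..4]=-1 -> [-1, -4, 0, -4, -1]
Stage 2 (ABS): |-1|=1, |-4|=4, |0|=0, |-4|=4, |-1|=1 -> [1, 4, 0, 4, 1]
Stage 3 (OFFSET 1): 1+1=2, 4+1=5, 0+1=1, 4+1=5, 1+1=2 -> [2, 5, 1, 5, 2]
Stage 4 (DELAY): [0, 2, 5, 1, 5] = [0, 2, 5, 1, 5] -> [0, 2, 5, 1, 5]
Stage 5 (AMPLIFY 3): 0*3=0, 2*3=6, 5*3=15, 1*3=3, 5*3=15 -> [0, 6, 15, 3, 15]
Stage 6 (OFFSET 3): 0+3=3, 6+3=9, 15+3=18, 3+3=6, 15+3=18 -> [3, 9, 18, 6, 18]

Answer: 3 9 18 6 18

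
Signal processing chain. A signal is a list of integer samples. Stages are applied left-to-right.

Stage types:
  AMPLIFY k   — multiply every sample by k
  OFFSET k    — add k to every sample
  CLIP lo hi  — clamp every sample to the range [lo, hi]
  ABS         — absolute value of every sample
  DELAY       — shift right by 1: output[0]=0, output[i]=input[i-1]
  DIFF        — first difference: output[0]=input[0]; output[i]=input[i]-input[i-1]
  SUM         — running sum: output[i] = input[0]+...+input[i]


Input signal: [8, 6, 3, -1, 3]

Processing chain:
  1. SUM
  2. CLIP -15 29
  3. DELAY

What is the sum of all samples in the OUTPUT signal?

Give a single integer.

Answer: 55

Derivation:
Input: [8, 6, 3, -1, 3]
Stage 1 (SUM): sum[0..0]=8, sum[0..1]=14, sum[0..2]=17, sum[0..3]=16, sum[0..4]=19 -> [8, 14, 17, 16, 19]
Stage 2 (CLIP -15 29): clip(8,-15,29)=8, clip(14,-15,29)=14, clip(17,-15,29)=17, clip(16,-15,29)=16, clip(19,-15,29)=19 -> [8, 14, 17, 16, 19]
Stage 3 (DELAY): [0, 8, 14, 17, 16] = [0, 8, 14, 17, 16] -> [0, 8, 14, 17, 16]
Output sum: 55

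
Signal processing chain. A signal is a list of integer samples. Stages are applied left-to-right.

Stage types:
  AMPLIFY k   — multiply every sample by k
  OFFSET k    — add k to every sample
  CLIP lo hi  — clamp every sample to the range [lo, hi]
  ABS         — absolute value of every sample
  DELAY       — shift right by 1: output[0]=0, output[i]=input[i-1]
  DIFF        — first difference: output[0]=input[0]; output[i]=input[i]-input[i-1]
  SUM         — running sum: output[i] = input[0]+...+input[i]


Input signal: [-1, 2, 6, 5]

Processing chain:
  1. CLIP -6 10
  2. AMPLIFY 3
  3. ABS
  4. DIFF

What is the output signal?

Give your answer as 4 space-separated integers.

Answer: 3 3 12 -3

Derivation:
Input: [-1, 2, 6, 5]
Stage 1 (CLIP -6 10): clip(-1,-6,10)=-1, clip(2,-6,10)=2, clip(6,-6,10)=6, clip(5,-6,10)=5 -> [-1, 2, 6, 5]
Stage 2 (AMPLIFY 3): -1*3=-3, 2*3=6, 6*3=18, 5*3=15 -> [-3, 6, 18, 15]
Stage 3 (ABS): |-3|=3, |6|=6, |18|=18, |15|=15 -> [3, 6, 18, 15]
Stage 4 (DIFF): s[0]=3, 6-3=3, 18-6=12, 15-18=-3 -> [3, 3, 12, -3]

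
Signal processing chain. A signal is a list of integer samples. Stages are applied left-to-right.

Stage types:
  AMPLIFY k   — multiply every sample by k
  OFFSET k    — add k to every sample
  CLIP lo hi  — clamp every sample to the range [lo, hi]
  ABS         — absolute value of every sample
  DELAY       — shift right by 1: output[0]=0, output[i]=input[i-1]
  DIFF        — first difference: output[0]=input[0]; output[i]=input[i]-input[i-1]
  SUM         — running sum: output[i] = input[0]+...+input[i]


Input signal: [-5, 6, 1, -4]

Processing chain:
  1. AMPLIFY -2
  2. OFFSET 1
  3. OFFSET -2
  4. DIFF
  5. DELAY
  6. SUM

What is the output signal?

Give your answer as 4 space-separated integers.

Input: [-5, 6, 1, -4]
Stage 1 (AMPLIFY -2): -5*-2=10, 6*-2=-12, 1*-2=-2, -4*-2=8 -> [10, -12, -2, 8]
Stage 2 (OFFSET 1): 10+1=11, -12+1=-11, -2+1=-1, 8+1=9 -> [11, -11, -1, 9]
Stage 3 (OFFSET -2): 11+-2=9, -11+-2=-13, -1+-2=-3, 9+-2=7 -> [9, -13, -3, 7]
Stage 4 (DIFF): s[0]=9, -13-9=-22, -3--13=10, 7--3=10 -> [9, -22, 10, 10]
Stage 5 (DELAY): [0, 9, -22, 10] = [0, 9, -22, 10] -> [0, 9, -22, 10]
Stage 6 (SUM): sum[0..0]=0, sum[0..1]=9, sum[0..2]=-13, sum[0..3]=-3 -> [0, 9, -13, -3]

Answer: 0 9 -13 -3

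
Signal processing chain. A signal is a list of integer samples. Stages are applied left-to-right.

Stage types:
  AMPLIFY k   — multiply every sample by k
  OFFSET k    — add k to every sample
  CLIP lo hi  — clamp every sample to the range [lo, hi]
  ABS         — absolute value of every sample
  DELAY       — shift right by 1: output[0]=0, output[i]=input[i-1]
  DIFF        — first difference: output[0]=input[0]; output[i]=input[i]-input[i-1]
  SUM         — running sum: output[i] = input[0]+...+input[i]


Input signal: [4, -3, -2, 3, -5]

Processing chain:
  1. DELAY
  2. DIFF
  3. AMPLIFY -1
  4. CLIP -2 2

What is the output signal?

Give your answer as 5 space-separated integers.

Input: [4, -3, -2, 3, -5]
Stage 1 (DELAY): [0, 4, -3, -2, 3] = [0, 4, -3, -2, 3] -> [0, 4, -3, -2, 3]
Stage 2 (DIFF): s[0]=0, 4-0=4, -3-4=-7, -2--3=1, 3--2=5 -> [0, 4, -7, 1, 5]
Stage 3 (AMPLIFY -1): 0*-1=0, 4*-1=-4, -7*-1=7, 1*-1=-1, 5*-1=-5 -> [0, -4, 7, -1, -5]
Stage 4 (CLIP -2 2): clip(0,-2,2)=0, clip(-4,-2,2)=-2, clip(7,-2,2)=2, clip(-1,-2,2)=-1, clip(-5,-2,2)=-2 -> [0, -2, 2, -1, -2]

Answer: 0 -2 2 -1 -2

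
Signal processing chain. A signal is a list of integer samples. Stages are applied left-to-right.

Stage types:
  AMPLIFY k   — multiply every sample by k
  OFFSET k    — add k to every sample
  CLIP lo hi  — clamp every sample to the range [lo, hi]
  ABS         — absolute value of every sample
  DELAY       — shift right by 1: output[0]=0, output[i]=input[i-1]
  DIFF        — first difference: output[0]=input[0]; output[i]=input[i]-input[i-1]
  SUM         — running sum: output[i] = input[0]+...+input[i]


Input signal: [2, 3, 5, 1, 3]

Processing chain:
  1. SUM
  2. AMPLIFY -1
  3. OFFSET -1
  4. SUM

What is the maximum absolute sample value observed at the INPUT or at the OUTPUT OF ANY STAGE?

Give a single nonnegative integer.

Answer: 47

Derivation:
Input: [2, 3, 5, 1, 3] (max |s|=5)
Stage 1 (SUM): sum[0..0]=2, sum[0..1]=5, sum[0..2]=10, sum[0..3]=11, sum[0..4]=14 -> [2, 5, 10, 11, 14] (max |s|=14)
Stage 2 (AMPLIFY -1): 2*-1=-2, 5*-1=-5, 10*-1=-10, 11*-1=-11, 14*-1=-14 -> [-2, -5, -10, -11, -14] (max |s|=14)
Stage 3 (OFFSET -1): -2+-1=-3, -5+-1=-6, -10+-1=-11, -11+-1=-12, -14+-1=-15 -> [-3, -6, -11, -12, -15] (max |s|=15)
Stage 4 (SUM): sum[0..0]=-3, sum[0..1]=-9, sum[0..2]=-20, sum[0..3]=-32, sum[0..4]=-47 -> [-3, -9, -20, -32, -47] (max |s|=47)
Overall max amplitude: 47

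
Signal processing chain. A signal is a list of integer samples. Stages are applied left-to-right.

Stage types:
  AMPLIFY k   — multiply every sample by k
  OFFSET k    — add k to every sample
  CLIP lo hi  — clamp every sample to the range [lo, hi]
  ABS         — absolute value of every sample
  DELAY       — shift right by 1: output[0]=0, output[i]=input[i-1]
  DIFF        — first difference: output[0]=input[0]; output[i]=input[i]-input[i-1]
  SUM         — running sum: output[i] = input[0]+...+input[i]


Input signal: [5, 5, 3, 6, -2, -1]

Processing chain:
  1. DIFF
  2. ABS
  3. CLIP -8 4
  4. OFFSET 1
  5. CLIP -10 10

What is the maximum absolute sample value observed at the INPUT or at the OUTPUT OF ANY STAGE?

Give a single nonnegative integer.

Answer: 8

Derivation:
Input: [5, 5, 3, 6, -2, -1] (max |s|=6)
Stage 1 (DIFF): s[0]=5, 5-5=0, 3-5=-2, 6-3=3, -2-6=-8, -1--2=1 -> [5, 0, -2, 3, -8, 1] (max |s|=8)
Stage 2 (ABS): |5|=5, |0|=0, |-2|=2, |3|=3, |-8|=8, |1|=1 -> [5, 0, 2, 3, 8, 1] (max |s|=8)
Stage 3 (CLIP -8 4): clip(5,-8,4)=4, clip(0,-8,4)=0, clip(2,-8,4)=2, clip(3,-8,4)=3, clip(8,-8,4)=4, clip(1,-8,4)=1 -> [4, 0, 2, 3, 4, 1] (max |s|=4)
Stage 4 (OFFSET 1): 4+1=5, 0+1=1, 2+1=3, 3+1=4, 4+1=5, 1+1=2 -> [5, 1, 3, 4, 5, 2] (max |s|=5)
Stage 5 (CLIP -10 10): clip(5,-10,10)=5, clip(1,-10,10)=1, clip(3,-10,10)=3, clip(4,-10,10)=4, clip(5,-10,10)=5, clip(2,-10,10)=2 -> [5, 1, 3, 4, 5, 2] (max |s|=5)
Overall max amplitude: 8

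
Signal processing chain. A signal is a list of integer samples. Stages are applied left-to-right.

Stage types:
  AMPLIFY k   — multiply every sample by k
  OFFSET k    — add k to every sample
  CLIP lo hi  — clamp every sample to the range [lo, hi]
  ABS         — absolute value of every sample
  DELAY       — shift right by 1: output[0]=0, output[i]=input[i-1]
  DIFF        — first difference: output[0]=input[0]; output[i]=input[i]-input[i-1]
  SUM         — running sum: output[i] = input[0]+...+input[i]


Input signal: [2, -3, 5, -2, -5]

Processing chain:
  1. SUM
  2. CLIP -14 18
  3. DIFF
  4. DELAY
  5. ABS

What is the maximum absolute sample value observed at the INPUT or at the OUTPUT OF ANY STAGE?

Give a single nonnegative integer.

Input: [2, -3, 5, -2, -5] (max |s|=5)
Stage 1 (SUM): sum[0..0]=2, sum[0..1]=-1, sum[0..2]=4, sum[0..3]=2, sum[0..4]=-3 -> [2, -1, 4, 2, -3] (max |s|=4)
Stage 2 (CLIP -14 18): clip(2,-14,18)=2, clip(-1,-14,18)=-1, clip(4,-14,18)=4, clip(2,-14,18)=2, clip(-3,-14,18)=-3 -> [2, -1, 4, 2, -3] (max |s|=4)
Stage 3 (DIFF): s[0]=2, -1-2=-3, 4--1=5, 2-4=-2, -3-2=-5 -> [2, -3, 5, -2, -5] (max |s|=5)
Stage 4 (DELAY): [0, 2, -3, 5, -2] = [0, 2, -3, 5, -2] -> [0, 2, -3, 5, -2] (max |s|=5)
Stage 5 (ABS): |0|=0, |2|=2, |-3|=3, |5|=5, |-2|=2 -> [0, 2, 3, 5, 2] (max |s|=5)
Overall max amplitude: 5

Answer: 5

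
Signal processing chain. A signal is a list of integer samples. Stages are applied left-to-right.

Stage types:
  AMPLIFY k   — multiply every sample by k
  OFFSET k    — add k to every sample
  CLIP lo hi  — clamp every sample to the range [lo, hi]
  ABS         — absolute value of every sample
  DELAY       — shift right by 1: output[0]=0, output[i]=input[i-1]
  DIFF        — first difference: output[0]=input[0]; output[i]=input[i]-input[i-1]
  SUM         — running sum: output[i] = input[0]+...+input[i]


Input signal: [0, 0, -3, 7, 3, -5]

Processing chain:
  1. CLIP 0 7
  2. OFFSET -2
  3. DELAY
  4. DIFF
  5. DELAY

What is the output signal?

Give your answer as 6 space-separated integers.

Input: [0, 0, -3, 7, 3, -5]
Stage 1 (CLIP 0 7): clip(0,0,7)=0, clip(0,0,7)=0, clip(-3,0,7)=0, clip(7,0,7)=7, clip(3,0,7)=3, clip(-5,0,7)=0 -> [0, 0, 0, 7, 3, 0]
Stage 2 (OFFSET -2): 0+-2=-2, 0+-2=-2, 0+-2=-2, 7+-2=5, 3+-2=1, 0+-2=-2 -> [-2, -2, -2, 5, 1, -2]
Stage 3 (DELAY): [0, -2, -2, -2, 5, 1] = [0, -2, -2, -2, 5, 1] -> [0, -2, -2, -2, 5, 1]
Stage 4 (DIFF): s[0]=0, -2-0=-2, -2--2=0, -2--2=0, 5--2=7, 1-5=-4 -> [0, -2, 0, 0, 7, -4]
Stage 5 (DELAY): [0, 0, -2, 0, 0, 7] = [0, 0, -2, 0, 0, 7] -> [0, 0, -2, 0, 0, 7]

Answer: 0 0 -2 0 0 7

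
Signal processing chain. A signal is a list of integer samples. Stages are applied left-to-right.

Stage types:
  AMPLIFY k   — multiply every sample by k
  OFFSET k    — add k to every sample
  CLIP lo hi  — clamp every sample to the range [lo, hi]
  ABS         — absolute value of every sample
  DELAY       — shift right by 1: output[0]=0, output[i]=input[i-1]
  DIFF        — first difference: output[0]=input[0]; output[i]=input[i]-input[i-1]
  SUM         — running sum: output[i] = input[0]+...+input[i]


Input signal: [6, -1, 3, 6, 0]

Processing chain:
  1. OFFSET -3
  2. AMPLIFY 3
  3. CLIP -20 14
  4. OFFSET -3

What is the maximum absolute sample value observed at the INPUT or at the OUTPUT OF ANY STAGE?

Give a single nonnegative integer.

Answer: 15

Derivation:
Input: [6, -1, 3, 6, 0] (max |s|=6)
Stage 1 (OFFSET -3): 6+-3=3, -1+-3=-4, 3+-3=0, 6+-3=3, 0+-3=-3 -> [3, -4, 0, 3, -3] (max |s|=4)
Stage 2 (AMPLIFY 3): 3*3=9, -4*3=-12, 0*3=0, 3*3=9, -3*3=-9 -> [9, -12, 0, 9, -9] (max |s|=12)
Stage 3 (CLIP -20 14): clip(9,-20,14)=9, clip(-12,-20,14)=-12, clip(0,-20,14)=0, clip(9,-20,14)=9, clip(-9,-20,14)=-9 -> [9, -12, 0, 9, -9] (max |s|=12)
Stage 4 (OFFSET -3): 9+-3=6, -12+-3=-15, 0+-3=-3, 9+-3=6, -9+-3=-12 -> [6, -15, -3, 6, -12] (max |s|=15)
Overall max amplitude: 15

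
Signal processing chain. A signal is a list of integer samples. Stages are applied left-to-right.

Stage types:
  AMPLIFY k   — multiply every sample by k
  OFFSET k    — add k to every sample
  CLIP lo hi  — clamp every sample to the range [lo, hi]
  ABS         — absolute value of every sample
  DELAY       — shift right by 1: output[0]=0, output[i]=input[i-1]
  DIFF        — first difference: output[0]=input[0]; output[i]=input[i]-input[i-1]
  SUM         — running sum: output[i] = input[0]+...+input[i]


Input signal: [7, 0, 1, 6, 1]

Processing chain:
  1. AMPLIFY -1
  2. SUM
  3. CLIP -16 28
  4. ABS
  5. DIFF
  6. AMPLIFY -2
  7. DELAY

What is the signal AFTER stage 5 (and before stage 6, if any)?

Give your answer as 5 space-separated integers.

Answer: 7 0 1 6 1

Derivation:
Input: [7, 0, 1, 6, 1]
Stage 1 (AMPLIFY -1): 7*-1=-7, 0*-1=0, 1*-1=-1, 6*-1=-6, 1*-1=-1 -> [-7, 0, -1, -6, -1]
Stage 2 (SUM): sum[0..0]=-7, sum[0..1]=-7, sum[0..2]=-8, sum[0..3]=-14, sum[0..4]=-15 -> [-7, -7, -8, -14, -15]
Stage 3 (CLIP -16 28): clip(-7,-16,28)=-7, clip(-7,-16,28)=-7, clip(-8,-16,28)=-8, clip(-14,-16,28)=-14, clip(-15,-16,28)=-15 -> [-7, -7, -8, -14, -15]
Stage 4 (ABS): |-7|=7, |-7|=7, |-8|=8, |-14|=14, |-15|=15 -> [7, 7, 8, 14, 15]
Stage 5 (DIFF): s[0]=7, 7-7=0, 8-7=1, 14-8=6, 15-14=1 -> [7, 0, 1, 6, 1]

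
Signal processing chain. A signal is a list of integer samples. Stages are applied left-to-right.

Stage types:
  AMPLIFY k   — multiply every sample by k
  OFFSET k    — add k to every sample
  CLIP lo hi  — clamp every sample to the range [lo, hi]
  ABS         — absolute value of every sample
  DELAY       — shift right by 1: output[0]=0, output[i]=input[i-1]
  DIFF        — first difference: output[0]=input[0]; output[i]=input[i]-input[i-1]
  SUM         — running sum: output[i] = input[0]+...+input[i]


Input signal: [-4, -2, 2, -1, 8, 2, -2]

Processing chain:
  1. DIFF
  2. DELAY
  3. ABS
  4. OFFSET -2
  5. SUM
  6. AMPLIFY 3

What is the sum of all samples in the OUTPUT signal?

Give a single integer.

Input: [-4, -2, 2, -1, 8, 2, -2]
Stage 1 (DIFF): s[0]=-4, -2--4=2, 2--2=4, -1-2=-3, 8--1=9, 2-8=-6, -2-2=-4 -> [-4, 2, 4, -3, 9, -6, -4]
Stage 2 (DELAY): [0, -4, 2, 4, -3, 9, -6] = [0, -4, 2, 4, -3, 9, -6] -> [0, -4, 2, 4, -3, 9, -6]
Stage 3 (ABS): |0|=0, |-4|=4, |2|=2, |4|=4, |-3|=3, |9|=9, |-6|=6 -> [0, 4, 2, 4, 3, 9, 6]
Stage 4 (OFFSET -2): 0+-2=-2, 4+-2=2, 2+-2=0, 4+-2=2, 3+-2=1, 9+-2=7, 6+-2=4 -> [-2, 2, 0, 2, 1, 7, 4]
Stage 5 (SUM): sum[0..0]=-2, sum[0..1]=0, sum[0..2]=0, sum[0..3]=2, sum[0..4]=3, sum[0..5]=10, sum[0..6]=14 -> [-2, 0, 0, 2, 3, 10, 14]
Stage 6 (AMPLIFY 3): -2*3=-6, 0*3=0, 0*3=0, 2*3=6, 3*3=9, 10*3=30, 14*3=42 -> [-6, 0, 0, 6, 9, 30, 42]
Output sum: 81

Answer: 81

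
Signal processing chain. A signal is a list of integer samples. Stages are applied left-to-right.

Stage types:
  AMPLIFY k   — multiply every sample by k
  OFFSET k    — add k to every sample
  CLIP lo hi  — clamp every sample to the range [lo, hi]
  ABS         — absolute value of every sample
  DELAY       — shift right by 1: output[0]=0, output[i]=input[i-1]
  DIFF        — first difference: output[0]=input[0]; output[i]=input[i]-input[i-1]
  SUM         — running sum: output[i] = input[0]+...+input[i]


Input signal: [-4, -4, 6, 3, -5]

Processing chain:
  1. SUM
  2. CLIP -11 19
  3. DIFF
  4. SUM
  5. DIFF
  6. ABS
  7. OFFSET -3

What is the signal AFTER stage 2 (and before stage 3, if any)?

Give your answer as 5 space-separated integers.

Answer: -4 -8 -2 1 -4

Derivation:
Input: [-4, -4, 6, 3, -5]
Stage 1 (SUM): sum[0..0]=-4, sum[0..1]=-8, sum[0..2]=-2, sum[0..3]=1, sum[0..4]=-4 -> [-4, -8, -2, 1, -4]
Stage 2 (CLIP -11 19): clip(-4,-11,19)=-4, clip(-8,-11,19)=-8, clip(-2,-11,19)=-2, clip(1,-11,19)=1, clip(-4,-11,19)=-4 -> [-4, -8, -2, 1, -4]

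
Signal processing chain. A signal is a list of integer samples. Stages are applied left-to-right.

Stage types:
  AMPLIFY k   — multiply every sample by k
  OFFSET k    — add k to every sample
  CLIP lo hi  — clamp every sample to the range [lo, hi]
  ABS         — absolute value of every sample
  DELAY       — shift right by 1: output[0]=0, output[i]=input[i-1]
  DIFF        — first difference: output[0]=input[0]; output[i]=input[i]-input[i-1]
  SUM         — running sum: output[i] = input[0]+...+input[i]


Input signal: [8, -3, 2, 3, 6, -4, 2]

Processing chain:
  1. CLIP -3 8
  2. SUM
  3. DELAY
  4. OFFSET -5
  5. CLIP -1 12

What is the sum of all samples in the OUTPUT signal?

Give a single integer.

Answer: 28

Derivation:
Input: [8, -3, 2, 3, 6, -4, 2]
Stage 1 (CLIP -3 8): clip(8,-3,8)=8, clip(-3,-3,8)=-3, clip(2,-3,8)=2, clip(3,-3,8)=3, clip(6,-3,8)=6, clip(-4,-3,8)=-3, clip(2,-3,8)=2 -> [8, -3, 2, 3, 6, -3, 2]
Stage 2 (SUM): sum[0..0]=8, sum[0..1]=5, sum[0..2]=7, sum[0..3]=10, sum[0..4]=16, sum[0..5]=13, sum[0..6]=15 -> [8, 5, 7, 10, 16, 13, 15]
Stage 3 (DELAY): [0, 8, 5, 7, 10, 16, 13] = [0, 8, 5, 7, 10, 16, 13] -> [0, 8, 5, 7, 10, 16, 13]
Stage 4 (OFFSET -5): 0+-5=-5, 8+-5=3, 5+-5=0, 7+-5=2, 10+-5=5, 16+-5=11, 13+-5=8 -> [-5, 3, 0, 2, 5, 11, 8]
Stage 5 (CLIP -1 12): clip(-5,-1,12)=-1, clip(3,-1,12)=3, clip(0,-1,12)=0, clip(2,-1,12)=2, clip(5,-1,12)=5, clip(11,-1,12)=11, clip(8,-1,12)=8 -> [-1, 3, 0, 2, 5, 11, 8]
Output sum: 28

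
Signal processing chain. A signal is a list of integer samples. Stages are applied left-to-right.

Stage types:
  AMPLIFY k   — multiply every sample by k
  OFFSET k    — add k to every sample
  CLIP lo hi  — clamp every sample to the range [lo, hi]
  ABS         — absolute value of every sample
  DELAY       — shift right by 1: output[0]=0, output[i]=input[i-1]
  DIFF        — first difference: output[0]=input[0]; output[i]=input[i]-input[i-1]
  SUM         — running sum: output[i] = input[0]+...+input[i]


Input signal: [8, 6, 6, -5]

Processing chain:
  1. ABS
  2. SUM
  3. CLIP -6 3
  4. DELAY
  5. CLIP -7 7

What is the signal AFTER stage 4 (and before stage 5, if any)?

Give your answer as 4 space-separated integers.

Answer: 0 3 3 3

Derivation:
Input: [8, 6, 6, -5]
Stage 1 (ABS): |8|=8, |6|=6, |6|=6, |-5|=5 -> [8, 6, 6, 5]
Stage 2 (SUM): sum[0..0]=8, sum[0..1]=14, sum[0..2]=20, sum[0..3]=25 -> [8, 14, 20, 25]
Stage 3 (CLIP -6 3): clip(8,-6,3)=3, clip(14,-6,3)=3, clip(20,-6,3)=3, clip(25,-6,3)=3 -> [3, 3, 3, 3]
Stage 4 (DELAY): [0, 3, 3, 3] = [0, 3, 3, 3] -> [0, 3, 3, 3]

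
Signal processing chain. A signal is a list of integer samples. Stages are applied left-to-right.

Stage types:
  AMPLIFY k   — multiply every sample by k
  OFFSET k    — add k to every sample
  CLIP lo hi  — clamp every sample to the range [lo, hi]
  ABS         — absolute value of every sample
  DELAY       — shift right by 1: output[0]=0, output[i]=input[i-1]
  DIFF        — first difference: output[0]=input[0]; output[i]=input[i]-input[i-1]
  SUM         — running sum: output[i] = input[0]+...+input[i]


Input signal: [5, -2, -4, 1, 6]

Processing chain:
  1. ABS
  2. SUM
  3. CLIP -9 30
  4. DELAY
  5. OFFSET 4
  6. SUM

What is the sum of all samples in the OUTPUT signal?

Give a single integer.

Answer: 135

Derivation:
Input: [5, -2, -4, 1, 6]
Stage 1 (ABS): |5|=5, |-2|=2, |-4|=4, |1|=1, |6|=6 -> [5, 2, 4, 1, 6]
Stage 2 (SUM): sum[0..0]=5, sum[0..1]=7, sum[0..2]=11, sum[0..3]=12, sum[0..4]=18 -> [5, 7, 11, 12, 18]
Stage 3 (CLIP -9 30): clip(5,-9,30)=5, clip(7,-9,30)=7, clip(11,-9,30)=11, clip(12,-9,30)=12, clip(18,-9,30)=18 -> [5, 7, 11, 12, 18]
Stage 4 (DELAY): [0, 5, 7, 11, 12] = [0, 5, 7, 11, 12] -> [0, 5, 7, 11, 12]
Stage 5 (OFFSET 4): 0+4=4, 5+4=9, 7+4=11, 11+4=15, 12+4=16 -> [4, 9, 11, 15, 16]
Stage 6 (SUM): sum[0..0]=4, sum[0..1]=13, sum[0..2]=24, sum[0..3]=39, sum[0..4]=55 -> [4, 13, 24, 39, 55]
Output sum: 135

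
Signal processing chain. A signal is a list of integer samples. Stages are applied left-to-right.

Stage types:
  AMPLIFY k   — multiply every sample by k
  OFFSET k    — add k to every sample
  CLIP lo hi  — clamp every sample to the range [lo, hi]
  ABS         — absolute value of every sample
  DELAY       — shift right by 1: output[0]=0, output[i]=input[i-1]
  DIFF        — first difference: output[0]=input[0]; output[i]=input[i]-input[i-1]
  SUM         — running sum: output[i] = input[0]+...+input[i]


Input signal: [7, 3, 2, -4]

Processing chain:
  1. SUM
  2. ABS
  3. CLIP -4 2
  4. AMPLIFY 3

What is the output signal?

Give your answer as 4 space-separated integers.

Answer: 6 6 6 6

Derivation:
Input: [7, 3, 2, -4]
Stage 1 (SUM): sum[0..0]=7, sum[0..1]=10, sum[0..2]=12, sum[0..3]=8 -> [7, 10, 12, 8]
Stage 2 (ABS): |7|=7, |10|=10, |12|=12, |8|=8 -> [7, 10, 12, 8]
Stage 3 (CLIP -4 2): clip(7,-4,2)=2, clip(10,-4,2)=2, clip(12,-4,2)=2, clip(8,-4,2)=2 -> [2, 2, 2, 2]
Stage 4 (AMPLIFY 3): 2*3=6, 2*3=6, 2*3=6, 2*3=6 -> [6, 6, 6, 6]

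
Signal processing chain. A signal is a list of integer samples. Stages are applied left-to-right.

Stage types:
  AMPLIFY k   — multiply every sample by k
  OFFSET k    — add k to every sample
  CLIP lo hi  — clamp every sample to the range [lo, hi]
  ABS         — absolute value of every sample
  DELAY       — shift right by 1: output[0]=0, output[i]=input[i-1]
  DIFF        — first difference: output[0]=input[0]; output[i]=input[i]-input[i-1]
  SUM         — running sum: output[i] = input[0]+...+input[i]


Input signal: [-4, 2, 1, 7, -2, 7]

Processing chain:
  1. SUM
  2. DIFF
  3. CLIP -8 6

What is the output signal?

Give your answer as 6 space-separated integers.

Input: [-4, 2, 1, 7, -2, 7]
Stage 1 (SUM): sum[0..0]=-4, sum[0..1]=-2, sum[0..2]=-1, sum[0..3]=6, sum[0..4]=4, sum[0..5]=11 -> [-4, -2, -1, 6, 4, 11]
Stage 2 (DIFF): s[0]=-4, -2--4=2, -1--2=1, 6--1=7, 4-6=-2, 11-4=7 -> [-4, 2, 1, 7, -2, 7]
Stage 3 (CLIP -8 6): clip(-4,-8,6)=-4, clip(2,-8,6)=2, clip(1,-8,6)=1, clip(7,-8,6)=6, clip(-2,-8,6)=-2, clip(7,-8,6)=6 -> [-4, 2, 1, 6, -2, 6]

Answer: -4 2 1 6 -2 6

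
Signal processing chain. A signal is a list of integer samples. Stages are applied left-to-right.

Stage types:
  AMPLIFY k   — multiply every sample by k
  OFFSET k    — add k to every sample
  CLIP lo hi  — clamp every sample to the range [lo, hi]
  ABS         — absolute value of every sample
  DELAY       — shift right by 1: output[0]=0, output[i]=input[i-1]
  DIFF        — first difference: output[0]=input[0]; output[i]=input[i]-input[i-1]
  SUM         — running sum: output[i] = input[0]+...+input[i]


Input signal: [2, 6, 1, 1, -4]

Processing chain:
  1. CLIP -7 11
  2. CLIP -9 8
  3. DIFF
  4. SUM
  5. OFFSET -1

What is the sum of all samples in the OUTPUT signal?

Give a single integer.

Input: [2, 6, 1, 1, -4]
Stage 1 (CLIP -7 11): clip(2,-7,11)=2, clip(6,-7,11)=6, clip(1,-7,11)=1, clip(1,-7,11)=1, clip(-4,-7,11)=-4 -> [2, 6, 1, 1, -4]
Stage 2 (CLIP -9 8): clip(2,-9,8)=2, clip(6,-9,8)=6, clip(1,-9,8)=1, clip(1,-9,8)=1, clip(-4,-9,8)=-4 -> [2, 6, 1, 1, -4]
Stage 3 (DIFF): s[0]=2, 6-2=4, 1-6=-5, 1-1=0, -4-1=-5 -> [2, 4, -5, 0, -5]
Stage 4 (SUM): sum[0..0]=2, sum[0..1]=6, sum[0..2]=1, sum[0..3]=1, sum[0..4]=-4 -> [2, 6, 1, 1, -4]
Stage 5 (OFFSET -1): 2+-1=1, 6+-1=5, 1+-1=0, 1+-1=0, -4+-1=-5 -> [1, 5, 0, 0, -5]
Output sum: 1

Answer: 1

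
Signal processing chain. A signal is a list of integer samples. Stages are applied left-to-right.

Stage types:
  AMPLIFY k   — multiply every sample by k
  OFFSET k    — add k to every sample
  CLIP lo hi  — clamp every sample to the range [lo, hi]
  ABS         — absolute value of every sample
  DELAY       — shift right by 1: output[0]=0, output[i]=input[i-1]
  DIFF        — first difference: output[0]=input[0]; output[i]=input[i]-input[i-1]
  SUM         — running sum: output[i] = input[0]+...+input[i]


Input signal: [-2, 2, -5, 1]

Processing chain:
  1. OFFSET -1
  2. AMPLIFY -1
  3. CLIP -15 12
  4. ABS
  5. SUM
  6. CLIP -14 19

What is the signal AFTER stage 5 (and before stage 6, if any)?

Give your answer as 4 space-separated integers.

Answer: 3 4 10 10

Derivation:
Input: [-2, 2, -5, 1]
Stage 1 (OFFSET -1): -2+-1=-3, 2+-1=1, -5+-1=-6, 1+-1=0 -> [-3, 1, -6, 0]
Stage 2 (AMPLIFY -1): -3*-1=3, 1*-1=-1, -6*-1=6, 0*-1=0 -> [3, -1, 6, 0]
Stage 3 (CLIP -15 12): clip(3,-15,12)=3, clip(-1,-15,12)=-1, clip(6,-15,12)=6, clip(0,-15,12)=0 -> [3, -1, 6, 0]
Stage 4 (ABS): |3|=3, |-1|=1, |6|=6, |0|=0 -> [3, 1, 6, 0]
Stage 5 (SUM): sum[0..0]=3, sum[0..1]=4, sum[0..2]=10, sum[0..3]=10 -> [3, 4, 10, 10]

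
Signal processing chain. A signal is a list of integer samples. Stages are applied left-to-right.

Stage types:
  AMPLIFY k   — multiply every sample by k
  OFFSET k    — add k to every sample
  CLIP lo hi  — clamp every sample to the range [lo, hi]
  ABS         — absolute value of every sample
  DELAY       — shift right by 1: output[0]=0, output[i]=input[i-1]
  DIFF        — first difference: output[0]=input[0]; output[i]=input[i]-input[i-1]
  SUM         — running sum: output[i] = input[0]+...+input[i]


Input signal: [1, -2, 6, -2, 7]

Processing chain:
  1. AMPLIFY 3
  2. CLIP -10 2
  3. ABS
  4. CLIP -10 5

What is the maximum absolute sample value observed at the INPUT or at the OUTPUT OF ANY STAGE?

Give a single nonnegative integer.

Answer: 21

Derivation:
Input: [1, -2, 6, -2, 7] (max |s|=7)
Stage 1 (AMPLIFY 3): 1*3=3, -2*3=-6, 6*3=18, -2*3=-6, 7*3=21 -> [3, -6, 18, -6, 21] (max |s|=21)
Stage 2 (CLIP -10 2): clip(3,-10,2)=2, clip(-6,-10,2)=-6, clip(18,-10,2)=2, clip(-6,-10,2)=-6, clip(21,-10,2)=2 -> [2, -6, 2, -6, 2] (max |s|=6)
Stage 3 (ABS): |2|=2, |-6|=6, |2|=2, |-6|=6, |2|=2 -> [2, 6, 2, 6, 2] (max |s|=6)
Stage 4 (CLIP -10 5): clip(2,-10,5)=2, clip(6,-10,5)=5, clip(2,-10,5)=2, clip(6,-10,5)=5, clip(2,-10,5)=2 -> [2, 5, 2, 5, 2] (max |s|=5)
Overall max amplitude: 21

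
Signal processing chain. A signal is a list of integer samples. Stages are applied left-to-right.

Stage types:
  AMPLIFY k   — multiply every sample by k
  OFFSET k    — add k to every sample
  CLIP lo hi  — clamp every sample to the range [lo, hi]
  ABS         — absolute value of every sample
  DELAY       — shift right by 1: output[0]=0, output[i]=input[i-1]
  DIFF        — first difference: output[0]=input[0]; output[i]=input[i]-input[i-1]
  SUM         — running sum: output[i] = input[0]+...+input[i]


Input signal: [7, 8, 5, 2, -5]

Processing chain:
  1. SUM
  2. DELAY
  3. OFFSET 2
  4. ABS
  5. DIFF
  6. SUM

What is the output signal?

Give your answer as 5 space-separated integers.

Input: [7, 8, 5, 2, -5]
Stage 1 (SUM): sum[0..0]=7, sum[0..1]=15, sum[0..2]=20, sum[0..3]=22, sum[0..4]=17 -> [7, 15, 20, 22, 17]
Stage 2 (DELAY): [0, 7, 15, 20, 22] = [0, 7, 15, 20, 22] -> [0, 7, 15, 20, 22]
Stage 3 (OFFSET 2): 0+2=2, 7+2=9, 15+2=17, 20+2=22, 22+2=24 -> [2, 9, 17, 22, 24]
Stage 4 (ABS): |2|=2, |9|=9, |17|=17, |22|=22, |24|=24 -> [2, 9, 17, 22, 24]
Stage 5 (DIFF): s[0]=2, 9-2=7, 17-9=8, 22-17=5, 24-22=2 -> [2, 7, 8, 5, 2]
Stage 6 (SUM): sum[0..0]=2, sum[0..1]=9, sum[0..2]=17, sum[0..3]=22, sum[0..4]=24 -> [2, 9, 17, 22, 24]

Answer: 2 9 17 22 24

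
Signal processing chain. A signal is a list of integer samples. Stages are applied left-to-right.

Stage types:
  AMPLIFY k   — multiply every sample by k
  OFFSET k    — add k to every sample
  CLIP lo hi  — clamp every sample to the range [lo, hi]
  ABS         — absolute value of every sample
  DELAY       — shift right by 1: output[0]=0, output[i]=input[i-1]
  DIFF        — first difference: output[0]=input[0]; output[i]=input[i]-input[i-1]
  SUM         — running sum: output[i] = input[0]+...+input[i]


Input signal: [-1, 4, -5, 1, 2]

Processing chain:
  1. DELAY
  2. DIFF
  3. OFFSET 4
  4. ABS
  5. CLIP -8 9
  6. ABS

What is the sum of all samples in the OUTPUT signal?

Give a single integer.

Answer: 30

Derivation:
Input: [-1, 4, -5, 1, 2]
Stage 1 (DELAY): [0, -1, 4, -5, 1] = [0, -1, 4, -5, 1] -> [0, -1, 4, -5, 1]
Stage 2 (DIFF): s[0]=0, -1-0=-1, 4--1=5, -5-4=-9, 1--5=6 -> [0, -1, 5, -9, 6]
Stage 3 (OFFSET 4): 0+4=4, -1+4=3, 5+4=9, -9+4=-5, 6+4=10 -> [4, 3, 9, -5, 10]
Stage 4 (ABS): |4|=4, |3|=3, |9|=9, |-5|=5, |10|=10 -> [4, 3, 9, 5, 10]
Stage 5 (CLIP -8 9): clip(4,-8,9)=4, clip(3,-8,9)=3, clip(9,-8,9)=9, clip(5,-8,9)=5, clip(10,-8,9)=9 -> [4, 3, 9, 5, 9]
Stage 6 (ABS): |4|=4, |3|=3, |9|=9, |5|=5, |9|=9 -> [4, 3, 9, 5, 9]
Output sum: 30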